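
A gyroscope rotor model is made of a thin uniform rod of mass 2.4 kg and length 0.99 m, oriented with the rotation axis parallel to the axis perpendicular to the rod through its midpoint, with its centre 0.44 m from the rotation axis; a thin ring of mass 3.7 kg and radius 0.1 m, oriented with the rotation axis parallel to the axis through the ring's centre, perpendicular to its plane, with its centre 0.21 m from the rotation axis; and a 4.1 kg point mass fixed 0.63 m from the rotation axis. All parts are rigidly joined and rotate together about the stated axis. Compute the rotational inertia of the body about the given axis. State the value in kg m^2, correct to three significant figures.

2.49

Thin rod: I_cm = (1/12)ML² = (1/12)(2.4)(0.99)² = 0.19602 kg m^2; centre at d = 0.44 m, so I = I_cm + Md² gives I = 0.19602 + (2.4)(0.44)² = 0.66066 kg m^2.
Thin ring: I_cm = MR² = (3.7)(0.1)² = 0.037 kg m^2; centre at d = 0.21 m, so I = I_cm + Md² gives I = 0.037 + (3.7)(0.21)² = 0.20017 kg m^2.
Point mass: I_cm = 0; centre at d = 0.63 m, so I = I_cm + Md² gives I = 0 + (4.1)(0.63)² = 1.6273 kg m^2.
Total I = 0.66066 + 0.20017 + 1.6273 = 2.4881 kg m^2.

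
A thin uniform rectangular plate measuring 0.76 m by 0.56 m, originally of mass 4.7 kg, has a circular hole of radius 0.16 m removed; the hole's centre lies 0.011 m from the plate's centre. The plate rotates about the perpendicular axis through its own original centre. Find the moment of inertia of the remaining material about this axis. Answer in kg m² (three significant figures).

Unpierced body about its centre: I₀ = (1/12)M(a²+b²) = (1/12)(4.7)[(0.76)² + (0.56)²] = 0.34905 kg m².
The removed disk has mass m = M·πr²/(ab) = (4.7)·π(0.16)²/(0.76·0.56) = 0.88815 kg (same uniform areal density).
Its moment of inertia about the rotation axis (parallel-axis theorem): I_hole = (1/2)mr² + md² = (1/2)(0.88815)(0.16)² + (0.88815)(0.011)² = 0.011476 kg m².
Treating the hole as negative mass, I = I₀ − I_hole = 0.34905 − 0.011476 = 0.33758 kg m².

0.338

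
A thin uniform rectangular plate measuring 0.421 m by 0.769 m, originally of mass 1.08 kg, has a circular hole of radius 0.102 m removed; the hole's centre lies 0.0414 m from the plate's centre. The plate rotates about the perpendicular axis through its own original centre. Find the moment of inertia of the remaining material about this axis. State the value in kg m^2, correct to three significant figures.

Unpierced body about its centre: I₀ = (1/12)M(a²+b²) = (1/12)(1.08)[(0.421)² + (0.769)²] = 0.069174 kg m^2.
The removed disk has mass m = M·πr²/(ab) = (1.08)·π(0.102)²/(0.421·0.769) = 0.10903 kg (same uniform areal density).
Its moment of inertia about the rotation axis (parallel-axis theorem): I_hole = (1/2)mr² + md² = (1/2)(0.10903)(0.102)² + (0.10903)(0.0414)² = 0.00075408 kg m^2.
Treating the hole as negative mass, I = I₀ − I_hole = 0.069174 − 0.00075408 = 0.06842 kg m^2.

0.0684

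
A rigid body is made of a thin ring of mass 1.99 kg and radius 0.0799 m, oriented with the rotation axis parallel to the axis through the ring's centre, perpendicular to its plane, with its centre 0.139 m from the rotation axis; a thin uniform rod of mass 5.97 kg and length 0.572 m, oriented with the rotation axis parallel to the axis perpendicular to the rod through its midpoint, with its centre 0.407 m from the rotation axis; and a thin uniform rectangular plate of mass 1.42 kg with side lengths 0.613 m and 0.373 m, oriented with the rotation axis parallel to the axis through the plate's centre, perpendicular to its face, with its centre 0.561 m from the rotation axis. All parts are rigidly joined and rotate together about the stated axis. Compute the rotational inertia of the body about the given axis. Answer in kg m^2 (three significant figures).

Thin ring: I_cm = MR² = (1.99)(0.0799)² = 0.012704 kg m^2; centre at d = 0.139 m, so the parallel axis theorem gives I = 0.012704 + (1.99)(0.139)² = 0.051153 kg m^2.
Thin rod: I_cm = (1/12)ML² = (1/12)(5.97)(0.572)² = 0.16277 kg m^2; centre at d = 0.407 m, so the parallel axis theorem gives I = 0.16277 + (5.97)(0.407)² = 1.1517 kg m^2.
Rectangular plate: I_cm = (1/12)M(a²+b²) = (1/12)(1.42)[(0.613)² + (0.373)²] = 0.06093 kg m^2; centre at d = 0.561 m, so the parallel axis theorem gives I = 0.06093 + (1.42)(0.561)² = 0.50783 kg m^2.
Total I = 0.051153 + 1.1517 + 0.50783 = 1.7107 kg m^2.

1.71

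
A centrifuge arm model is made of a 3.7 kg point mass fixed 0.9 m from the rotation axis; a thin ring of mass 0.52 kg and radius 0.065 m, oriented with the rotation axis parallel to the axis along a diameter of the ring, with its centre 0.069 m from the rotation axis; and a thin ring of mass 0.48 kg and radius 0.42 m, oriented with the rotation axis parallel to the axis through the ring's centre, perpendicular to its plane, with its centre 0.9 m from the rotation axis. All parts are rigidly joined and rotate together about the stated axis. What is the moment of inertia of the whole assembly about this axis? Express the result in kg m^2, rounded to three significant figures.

3.47

Point mass: I_cm = 0; centre at d = 0.9 m, so I = I_cm + Md² gives I = 0 + (3.7)(0.9)² = 2.997 kg m^2.
Thin ring: I_cm = (1/2)MR² = (1/2)(0.52)(0.065)² = 0.0010985 kg m^2; centre at d = 0.069 m, so I = I_cm + Md² gives I = 0.0010985 + (0.52)(0.069)² = 0.0035742 kg m^2.
Thin ring: I_cm = MR² = (0.48)(0.42)² = 0.084672 kg m^2; centre at d = 0.9 m, so I = I_cm + Md² gives I = 0.084672 + (0.48)(0.9)² = 0.47347 kg m^2.
Total I = 2.997 + 0.0035742 + 0.47347 = 3.474 kg m^2.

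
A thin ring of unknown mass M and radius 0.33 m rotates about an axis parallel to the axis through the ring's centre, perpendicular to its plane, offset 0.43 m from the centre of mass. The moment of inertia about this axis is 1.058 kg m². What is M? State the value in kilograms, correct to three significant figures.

I = I_cm + Md² = MR² + Md² = M·[1·(0.33)² + (0.43)²] = M·0.2938.
So M = 1.058 / 0.2938 = 3.6011 kg.

3.60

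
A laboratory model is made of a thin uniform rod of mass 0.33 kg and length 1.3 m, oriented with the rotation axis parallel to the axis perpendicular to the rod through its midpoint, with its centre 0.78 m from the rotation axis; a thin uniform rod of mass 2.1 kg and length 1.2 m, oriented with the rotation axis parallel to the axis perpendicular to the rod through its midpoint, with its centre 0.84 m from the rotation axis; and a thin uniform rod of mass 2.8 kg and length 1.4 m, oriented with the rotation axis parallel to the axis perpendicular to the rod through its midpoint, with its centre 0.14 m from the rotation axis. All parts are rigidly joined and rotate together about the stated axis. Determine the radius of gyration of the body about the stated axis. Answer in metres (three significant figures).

Thin rod: I_cm = (1/12)ML² = (1/12)(0.33)(1.3)² = 0.046475 kg m^2; centre at d = 0.78 m, so I = I_cm + Md² gives I = 0.046475 + (0.33)(0.78)² = 0.24725 kg m^2.
Thin rod: I_cm = (1/12)ML² = (1/12)(2.1)(1.2)² = 0.252 kg m^2; centre at d = 0.84 m, so I = I_cm + Md² gives I = 0.252 + (2.1)(0.84)² = 1.7338 kg m^2.
Thin rod: I_cm = (1/12)ML² = (1/12)(2.8)(1.4)² = 0.45733 kg m^2; centre at d = 0.14 m, so I = I_cm + Md² gives I = 0.45733 + (2.8)(0.14)² = 0.51221 kg m^2.
Total I = 2.4932 kg m^2; total mass M = 5.23 kg.
k = √(I/M) = √(2.4932/5.23) = 0.69045 m.

0.690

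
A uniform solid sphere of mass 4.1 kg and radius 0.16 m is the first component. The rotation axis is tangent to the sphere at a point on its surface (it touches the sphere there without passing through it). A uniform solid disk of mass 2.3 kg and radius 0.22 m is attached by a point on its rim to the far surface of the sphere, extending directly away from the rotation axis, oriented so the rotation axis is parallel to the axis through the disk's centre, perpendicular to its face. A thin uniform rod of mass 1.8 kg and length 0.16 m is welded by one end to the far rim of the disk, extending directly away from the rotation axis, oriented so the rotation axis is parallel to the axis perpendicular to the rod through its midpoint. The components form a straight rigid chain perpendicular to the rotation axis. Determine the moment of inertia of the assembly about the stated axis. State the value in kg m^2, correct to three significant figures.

2.15

Solid sphere: I_cm = (2/5)MR² = (2/5)(4.1)(0.16)² = 0.041984 kg m^2; centre at d = 0.16 m, so the parallel axis theorem gives I = 0.041984 + (4.1)(0.16)² = 0.14694 kg m^2.
Solid disk: I_cm = (1/2)MR² = (1/2)(2.3)(0.22)² = 0.05566 kg m^2; centre at d = 0.16 + 0.16 + 0.22 = 0.54 m, so the parallel axis theorem gives I = 0.05566 + (2.3)(0.54)² = 0.72634 kg m^2.
Thin rod: I_cm = (1/12)ML² = (1/12)(1.8)(0.16)² = 0.00384 kg m^2; centre at d = 0.16 + 0.16 + 0.22 + 0.22 + 0.08 = 0.84 m, so the parallel axis theorem gives I = 0.00384 + (1.8)(0.84)² = 1.2739 kg m^2.
Total I = 0.14694 + 0.72634 + 1.2739 = 2.1472 kg m^2.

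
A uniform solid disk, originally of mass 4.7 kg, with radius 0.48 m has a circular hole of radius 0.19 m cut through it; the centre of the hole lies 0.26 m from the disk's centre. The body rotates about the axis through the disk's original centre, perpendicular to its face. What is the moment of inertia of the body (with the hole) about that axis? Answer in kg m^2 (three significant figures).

0.478

Unpierced body about its centre: I₀ = (1/2)MR² = (1/2)(4.7)(0.48)² = 0.54144 kg m^2.
The removed disk has mass m = M·(r/R)² = (4.7)(0.19/0.48)² = 0.73641 kg (same uniform areal density).
Its moment of inertia about the rotation axis (parallel-axis theorem): I_hole = (1/2)mr² + md² = (1/2)(0.73641)(0.19)² + (0.73641)(0.26)² = 0.063074 kg m^2.
Treating the hole as negative mass, I = I₀ − I_hole = 0.54144 − 0.063074 = 0.47837 kg m^2.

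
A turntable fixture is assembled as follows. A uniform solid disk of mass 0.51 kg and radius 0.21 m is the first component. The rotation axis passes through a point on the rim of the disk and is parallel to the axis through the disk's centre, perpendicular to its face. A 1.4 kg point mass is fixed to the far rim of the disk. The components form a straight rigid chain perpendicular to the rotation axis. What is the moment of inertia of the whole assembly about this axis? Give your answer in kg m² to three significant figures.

0.281

Solid disk: I_cm = (1/2)MR² = (1/2)(0.51)(0.21)² = 0.011245 kg m²; centre at d = 0.21 m, so the parallel axis theorem gives I = 0.011245 + (0.51)(0.21)² = 0.033736 kg m².
Point mass: I_cm = 0; centre at d = 0.21 + 0.21 = 0.42 m, so the parallel axis theorem gives I = 0 + (1.4)(0.42)² = 0.24696 kg m².
Total I = 0.033736 + 0.24696 = 0.2807 kg m².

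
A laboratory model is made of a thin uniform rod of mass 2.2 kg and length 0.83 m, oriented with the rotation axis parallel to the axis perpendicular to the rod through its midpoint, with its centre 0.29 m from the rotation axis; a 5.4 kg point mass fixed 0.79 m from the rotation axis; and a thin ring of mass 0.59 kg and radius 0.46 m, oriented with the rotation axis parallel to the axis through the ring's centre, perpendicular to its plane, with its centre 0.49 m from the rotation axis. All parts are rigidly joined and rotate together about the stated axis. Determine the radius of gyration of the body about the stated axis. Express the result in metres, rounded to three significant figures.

Thin rod: I_cm = (1/12)ML² = (1/12)(2.2)(0.83)² = 0.1263 kg m²; centre at d = 0.29 m, so I = I_cm + Md² gives I = 0.1263 + (2.2)(0.29)² = 0.31132 kg m².
Point mass: I_cm = 0; centre at d = 0.79 m, so I = I_cm + Md² gives I = 0 + (5.4)(0.79)² = 3.3701 kg m².
Thin ring: I_cm = MR² = (0.59)(0.46)² = 0.12484 kg m²; centre at d = 0.49 m, so I = I_cm + Md² gives I = 0.12484 + (0.59)(0.49)² = 0.2665 kg m².
Total I = 3.948 kg m²; total mass M = 8.19 kg.
k = √(I/M) = √(3.948/8.19) = 0.6943 m.

0.694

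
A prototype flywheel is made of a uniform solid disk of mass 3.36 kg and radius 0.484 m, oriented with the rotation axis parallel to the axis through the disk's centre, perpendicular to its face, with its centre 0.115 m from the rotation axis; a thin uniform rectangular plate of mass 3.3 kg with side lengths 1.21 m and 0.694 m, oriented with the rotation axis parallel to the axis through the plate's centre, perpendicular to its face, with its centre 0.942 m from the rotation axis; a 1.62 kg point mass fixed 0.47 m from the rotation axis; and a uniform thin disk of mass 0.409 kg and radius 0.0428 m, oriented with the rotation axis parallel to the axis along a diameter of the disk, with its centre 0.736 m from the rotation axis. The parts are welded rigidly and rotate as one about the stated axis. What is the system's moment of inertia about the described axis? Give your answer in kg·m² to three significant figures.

Solid disk: I_cm = (1/2)MR² = (1/2)(3.36)(0.484)² = 0.39355 kg·m²; centre at d = 0.115 m, so the parallel axis theorem gives I = 0.39355 + (3.36)(0.115)² = 0.43799 kg·m².
Rectangular plate: I_cm = (1/12)M(a²+b²) = (1/12)(3.3)[(1.21)² + (0.694)²] = 0.53508 kg·m²; centre at d = 0.942 m, so the parallel axis theorem gives I = 0.53508 + (3.3)(0.942)² = 3.4634 kg·m².
Point mass: I_cm = 0; centre at d = 0.47 m, so the parallel axis theorem gives I = 0 + (1.62)(0.47)² = 0.35786 kg·m².
Thin disk: I_cm = (1/4)MR² = (1/4)(0.409)(0.0428)² = 0.00018731 kg·m²; centre at d = 0.736 m, so the parallel axis theorem gives I = 0.00018731 + (0.409)(0.736)² = 0.22174 kg·m².
Total I = 0.43799 + 3.4634 + 0.35786 + 0.22174 = 4.481 kg·m².

4.48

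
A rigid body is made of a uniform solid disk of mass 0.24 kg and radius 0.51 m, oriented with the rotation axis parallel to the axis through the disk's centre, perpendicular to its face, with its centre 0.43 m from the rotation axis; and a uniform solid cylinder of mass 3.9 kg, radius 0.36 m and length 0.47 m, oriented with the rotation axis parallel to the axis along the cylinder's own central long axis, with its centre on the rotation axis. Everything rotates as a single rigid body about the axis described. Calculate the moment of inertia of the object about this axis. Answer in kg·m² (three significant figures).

Solid disk: I_cm = (1/2)MR² = (1/2)(0.24)(0.51)² = 0.031212 kg·m²; centre at d = 0.43 m, so the parallel axis theorem gives I = 0.031212 + (0.24)(0.43)² = 0.075588 kg·m².
Solid cylinder: I_cm = (1/2)MR² = (1/2)(3.9)(0.36)² = 0.25272 kg·m²; axis through the centre, so I = 0.25272 kg·m².
Total I = 0.075588 + 0.25272 = 0.32831 kg·m².

0.328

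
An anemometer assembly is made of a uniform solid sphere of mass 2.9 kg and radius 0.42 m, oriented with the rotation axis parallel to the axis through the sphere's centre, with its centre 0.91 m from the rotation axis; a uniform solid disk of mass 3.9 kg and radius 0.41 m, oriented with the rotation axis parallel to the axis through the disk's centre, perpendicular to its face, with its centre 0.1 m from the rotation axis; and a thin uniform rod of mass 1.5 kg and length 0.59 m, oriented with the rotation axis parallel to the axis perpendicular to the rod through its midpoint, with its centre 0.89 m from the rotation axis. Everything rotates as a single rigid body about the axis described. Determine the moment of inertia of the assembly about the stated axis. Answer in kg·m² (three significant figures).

Solid sphere: I_cm = (2/5)MR² = (2/5)(2.9)(0.42)² = 0.20462 kg·m²; centre at d = 0.91 m, so I = I_cm + Md² gives I = 0.20462 + (2.9)(0.91)² = 2.6061 kg·m².
Solid disk: I_cm = (1/2)MR² = (1/2)(3.9)(0.41)² = 0.32779 kg·m²; centre at d = 0.1 m, so I = I_cm + Md² gives I = 0.32779 + (3.9)(0.1)² = 0.36679 kg·m².
Thin rod: I_cm = (1/12)ML² = (1/12)(1.5)(0.59)² = 0.043512 kg·m²; centre at d = 0.89 m, so I = I_cm + Md² gives I = 0.043512 + (1.5)(0.89)² = 1.2317 kg·m².
Total I = 2.6061 + 0.36679 + 1.2317 = 4.2046 kg·m².

4.20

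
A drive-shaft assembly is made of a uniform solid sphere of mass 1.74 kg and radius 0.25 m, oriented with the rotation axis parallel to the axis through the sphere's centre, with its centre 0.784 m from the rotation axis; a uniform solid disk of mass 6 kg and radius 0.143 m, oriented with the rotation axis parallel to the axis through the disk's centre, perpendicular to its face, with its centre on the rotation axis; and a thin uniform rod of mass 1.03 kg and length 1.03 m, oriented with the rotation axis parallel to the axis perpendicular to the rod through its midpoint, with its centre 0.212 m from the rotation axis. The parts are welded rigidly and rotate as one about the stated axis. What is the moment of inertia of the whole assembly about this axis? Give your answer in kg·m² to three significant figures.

1.31

Solid sphere: I_cm = (2/5)MR² = (2/5)(1.74)(0.25)² = 0.0435 kg·m²; centre at d = 0.784 m, so the parallel axis theorem gives I = 0.0435 + (1.74)(0.784)² = 1.113 kg·m².
Solid disk: I_cm = (1/2)MR² = (1/2)(6)(0.143)² = 0.061347 kg·m²; axis through the centre, so I = 0.061347 kg·m².
Thin rod: I_cm = (1/12)ML² = (1/12)(1.03)(1.03)² = 0.091061 kg·m²; centre at d = 0.212 m, so the parallel axis theorem gives I = 0.091061 + (1.03)(0.212)² = 0.13735 kg·m².
Total I = 1.113 + 0.061347 + 0.13735 = 1.3117 kg·m².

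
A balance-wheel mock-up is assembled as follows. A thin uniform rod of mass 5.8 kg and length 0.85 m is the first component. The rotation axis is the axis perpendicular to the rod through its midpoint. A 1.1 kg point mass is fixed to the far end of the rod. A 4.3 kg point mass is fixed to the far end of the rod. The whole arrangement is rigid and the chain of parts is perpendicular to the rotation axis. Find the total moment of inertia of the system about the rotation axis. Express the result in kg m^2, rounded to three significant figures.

Thin rod: I_cm = (1/12)ML² = (1/12)(5.8)(0.85)² = 0.34921 kg m^2; axis through the centre, so I = 0.34921 kg m^2.
Point mass: I_cm = 0; centre at d = 0.425 m, so the parallel axis theorem gives I = 0 + (1.1)(0.425)² = 0.19869 kg m^2.
Point mass: I_cm = 0; centre at d = 0.425 m, so the parallel axis theorem gives I = 0 + (4.3)(0.425)² = 0.77669 kg m^2.
Total I = 0.34921 + 0.19869 + 0.77669 = 1.3246 kg m^2.

1.32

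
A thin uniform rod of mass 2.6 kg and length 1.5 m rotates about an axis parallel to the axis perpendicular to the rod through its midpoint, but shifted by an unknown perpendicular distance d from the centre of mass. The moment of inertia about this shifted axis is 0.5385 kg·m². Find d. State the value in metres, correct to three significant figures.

0.140

About the centre-of-mass axis, I_cm = (1/12)ML² = (1/12)(2.6)(1.5)² = 0.4875 kg·m².
Parallel axis theorem: I = I_cm + Md², so Md² = 0.5385 − 0.4875 = 0.051 kg·m².
d = √(0.051 / 2.6) = 0.14005 m.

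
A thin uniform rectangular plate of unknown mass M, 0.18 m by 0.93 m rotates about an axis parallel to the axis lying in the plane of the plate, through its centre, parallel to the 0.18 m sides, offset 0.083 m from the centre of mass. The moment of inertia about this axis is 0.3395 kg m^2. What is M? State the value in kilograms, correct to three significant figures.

I = I_cm + Md² = (1/12)Mb² + Md² = M·[0.0833333·(0.93)² + (0.083)²] = M·0.078964.
So M = 0.3395 / 0.078964 = 4.2994 kg.

4.30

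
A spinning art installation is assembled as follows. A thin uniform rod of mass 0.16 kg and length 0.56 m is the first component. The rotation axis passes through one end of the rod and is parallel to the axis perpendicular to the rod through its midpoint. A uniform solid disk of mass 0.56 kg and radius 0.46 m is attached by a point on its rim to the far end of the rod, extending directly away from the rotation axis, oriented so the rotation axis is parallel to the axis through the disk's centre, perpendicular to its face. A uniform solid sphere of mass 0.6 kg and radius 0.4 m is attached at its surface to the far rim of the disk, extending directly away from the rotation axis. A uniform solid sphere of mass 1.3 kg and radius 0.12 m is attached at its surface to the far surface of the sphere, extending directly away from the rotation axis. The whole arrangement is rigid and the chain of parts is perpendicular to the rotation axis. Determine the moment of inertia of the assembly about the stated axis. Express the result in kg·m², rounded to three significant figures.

Thin rod: I_cm = (1/12)ML² = (1/12)(0.16)(0.56)² = 0.0041813 kg·m²; centre at d = 0.28 m, so the parallel axis theorem gives I = 0.0041813 + (0.16)(0.28)² = 0.016725 kg·m².
Solid disk: I_cm = (1/2)MR² = (1/2)(0.56)(0.46)² = 0.059248 kg·m²; centre at d = 0.28 + 0.28 + 0.46 = 1.02 m, so the parallel axis theorem gives I = 0.059248 + (0.56)(1.02)² = 0.64187 kg·m².
Solid sphere: I_cm = (2/5)MR² = (2/5)(0.6)(0.4)² = 0.0384 kg·m²; centre at d = 0.28 + 0.28 + 0.46 + 0.46 + 0.4 = 1.88 m, so the parallel axis theorem gives I = 0.0384 + (0.6)(1.88)² = 2.159 kg·m².
Solid sphere: I_cm = (2/5)MR² = (2/5)(1.3)(0.12)² = 0.007488 kg·m²; centre at d = 0.28 + 0.28 + 0.46 + 0.46 + 0.4 + 0.4 + 0.12 = 2.4 m, so the parallel axis theorem gives I = 0.007488 + (1.3)(2.4)² = 7.4955 kg·m².
Total I = 0.016725 + 0.64187 + 2.159 + 7.4955 = 10.313 kg·m².

10.3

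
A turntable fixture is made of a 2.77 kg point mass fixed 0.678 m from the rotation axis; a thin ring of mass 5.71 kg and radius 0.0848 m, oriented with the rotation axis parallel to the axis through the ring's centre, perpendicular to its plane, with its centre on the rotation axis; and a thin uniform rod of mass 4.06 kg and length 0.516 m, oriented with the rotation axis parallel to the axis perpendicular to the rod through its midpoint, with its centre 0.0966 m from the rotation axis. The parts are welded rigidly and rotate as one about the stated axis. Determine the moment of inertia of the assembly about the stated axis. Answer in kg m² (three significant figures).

1.44

Point mass: I_cm = 0; centre at d = 0.678 m, so the parallel axis theorem gives I = 0 + (2.77)(0.678)² = 1.2733 kg m².
Thin ring: I_cm = MR² = (5.71)(0.0848)² = 0.041061 kg m²; axis through the centre, so I = 0.041061 kg m².
Thin rod: I_cm = (1/12)ML² = (1/12)(4.06)(0.516)² = 0.090083 kg m²; centre at d = 0.0966 m, so the parallel axis theorem gives I = 0.090083 + (4.06)(0.0966)² = 0.12797 kg m².
Total I = 1.2733 + 0.041061 + 0.12797 = 1.4424 kg m².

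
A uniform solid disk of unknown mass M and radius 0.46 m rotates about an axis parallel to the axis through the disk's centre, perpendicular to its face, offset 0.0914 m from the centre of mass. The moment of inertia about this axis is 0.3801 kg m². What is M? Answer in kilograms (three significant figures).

I = I_cm + Md² = (1/2)MR² + Md² = M·[0.5·(0.46)² + (0.0914)²] = M·0.11415.
So M = 0.3801 / 0.11415 = 3.3297 kg.

3.33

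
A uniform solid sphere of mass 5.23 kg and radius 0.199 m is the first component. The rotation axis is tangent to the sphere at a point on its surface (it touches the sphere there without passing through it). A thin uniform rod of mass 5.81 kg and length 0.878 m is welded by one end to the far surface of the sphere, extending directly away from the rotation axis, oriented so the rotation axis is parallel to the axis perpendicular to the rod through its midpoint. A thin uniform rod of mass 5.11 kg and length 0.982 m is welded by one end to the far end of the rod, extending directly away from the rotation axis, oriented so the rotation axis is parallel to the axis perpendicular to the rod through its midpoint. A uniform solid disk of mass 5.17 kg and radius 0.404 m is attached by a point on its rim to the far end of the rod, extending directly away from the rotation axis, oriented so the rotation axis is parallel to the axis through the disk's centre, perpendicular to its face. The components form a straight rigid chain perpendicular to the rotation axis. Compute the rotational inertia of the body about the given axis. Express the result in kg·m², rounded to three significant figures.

58.2

Solid sphere: I_cm = (2/5)MR² = (2/5)(5.23)(0.199)² = 0.082845 kg·m²; centre at d = 0.199 m, so I = I_cm + Md² gives I = 0.082845 + (5.23)(0.199)² = 0.28996 kg·m².
Thin rod: I_cm = (1/12)ML² = (1/12)(5.81)(0.878)² = 0.37324 kg·m²; centre at d = 0.199 + 0.199 + 0.439 = 0.837 m, so I = I_cm + Md² gives I = 0.37324 + (5.81)(0.837)² = 4.4435 kg·m².
Thin rod: I_cm = (1/12)ML² = (1/12)(5.11)(0.982)² = 0.41064 kg·m²; centre at d = 0.199 + 0.199 + 0.439 + 0.439 + 0.491 = 1.767 m, so I = I_cm + Md² gives I = 0.41064 + (5.11)(1.767)² = 16.366 kg·m².
Solid disk: I_cm = (1/2)MR² = (1/2)(5.17)(0.404)² = 0.42191 kg·m²; centre at d = 0.199 + 0.199 + 0.439 + 0.439 + 0.491 + 0.491 + 0.404 = 2.662 m, so I = I_cm + Md² gives I = 0.42191 + (5.17)(2.662)² = 37.058 kg·m².
Total I = 0.28996 + 4.4435 + 16.366 + 37.058 = 58.157 kg·m².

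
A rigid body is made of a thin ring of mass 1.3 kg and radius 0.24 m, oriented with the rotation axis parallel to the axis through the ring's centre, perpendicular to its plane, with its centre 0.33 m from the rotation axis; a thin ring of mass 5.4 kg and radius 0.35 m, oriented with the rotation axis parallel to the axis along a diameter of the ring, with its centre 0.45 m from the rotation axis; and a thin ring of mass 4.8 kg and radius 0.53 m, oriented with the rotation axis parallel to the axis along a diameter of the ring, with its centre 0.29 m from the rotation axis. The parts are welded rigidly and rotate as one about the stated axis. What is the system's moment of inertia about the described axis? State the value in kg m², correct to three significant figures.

2.72

Thin ring: I_cm = MR² = (1.3)(0.24)² = 0.07488 kg m²; centre at d = 0.33 m, so the parallel axis theorem gives I = 0.07488 + (1.3)(0.33)² = 0.21645 kg m².
Thin ring: I_cm = (1/2)MR² = (1/2)(5.4)(0.35)² = 0.33075 kg m²; centre at d = 0.45 m, so the parallel axis theorem gives I = 0.33075 + (5.4)(0.45)² = 1.4243 kg m².
Thin ring: I_cm = (1/2)MR² = (1/2)(4.8)(0.53)² = 0.67416 kg m²; centre at d = 0.29 m, so the parallel axis theorem gives I = 0.67416 + (4.8)(0.29)² = 1.0778 kg m².
Total I = 0.21645 + 1.4243 + 1.0778 = 2.7185 kg m².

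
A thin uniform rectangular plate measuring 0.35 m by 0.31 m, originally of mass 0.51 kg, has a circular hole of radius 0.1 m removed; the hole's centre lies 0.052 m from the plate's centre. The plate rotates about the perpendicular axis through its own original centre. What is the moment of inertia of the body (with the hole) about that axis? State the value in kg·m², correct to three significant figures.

0.00815

Unpierced body about its centre: I₀ = (1/12)M(a²+b²) = (1/12)(0.51)[(0.35)² + (0.31)²] = 0.0092905 kg·m².
The removed disk has mass m = M·πr²/(ab) = (0.51)·π(0.1)²/(0.35·0.31) = 0.14767 kg (same uniform areal density).
Its moment of inertia about the rotation axis (parallel-axis theorem): I_hole = (1/2)mr² + md² = (1/2)(0.14767)(0.1)² + (0.14767)(0.052)² = 0.0011376 kg·m².
Treating the hole as negative mass, I = I₀ − I_hole = 0.0092905 − 0.0011376 = 0.0081529 kg·m².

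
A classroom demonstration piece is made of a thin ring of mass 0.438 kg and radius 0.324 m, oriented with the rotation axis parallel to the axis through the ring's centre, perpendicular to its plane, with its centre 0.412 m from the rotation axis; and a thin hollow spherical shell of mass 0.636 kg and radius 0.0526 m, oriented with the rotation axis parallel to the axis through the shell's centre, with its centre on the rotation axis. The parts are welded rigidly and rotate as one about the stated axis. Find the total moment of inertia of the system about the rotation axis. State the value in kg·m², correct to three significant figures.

Thin ring: I_cm = MR² = (0.438)(0.324)² = 0.045979 kg·m²; centre at d = 0.412 m, so I = I_cm + Md² gives I = 0.045979 + (0.438)(0.412)² = 0.12033 kg·m².
Spherical shell: I_cm = (2/3)MR² = (2/3)(0.636)(0.0526)² = 0.0011731 kg·m²; axis through the centre, so I = 0.0011731 kg·m².
Total I = 0.12033 + 0.0011731 = 0.1215 kg·m².

0.122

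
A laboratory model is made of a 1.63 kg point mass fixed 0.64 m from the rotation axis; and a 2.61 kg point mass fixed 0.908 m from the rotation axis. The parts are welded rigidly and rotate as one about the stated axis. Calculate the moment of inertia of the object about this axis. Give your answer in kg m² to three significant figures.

Point mass: I_cm = 0; centre at d = 0.64 m, so the parallel axis theorem gives I = 0 + (1.63)(0.64)² = 0.66765 kg m².
Point mass: I_cm = 0; centre at d = 0.908 m, so the parallel axis theorem gives I = 0 + (2.61)(0.908)² = 2.1519 kg m².
Total I = 0.66765 + 2.1519 = 2.8195 kg m².

2.82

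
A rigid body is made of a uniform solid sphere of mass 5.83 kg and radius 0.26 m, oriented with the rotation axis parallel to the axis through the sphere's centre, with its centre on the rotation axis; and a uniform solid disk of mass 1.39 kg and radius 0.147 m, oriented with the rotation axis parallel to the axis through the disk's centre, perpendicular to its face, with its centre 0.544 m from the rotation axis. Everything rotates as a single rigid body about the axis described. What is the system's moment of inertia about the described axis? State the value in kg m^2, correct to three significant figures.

0.584

Solid sphere: I_cm = (2/5)MR² = (2/5)(5.83)(0.26)² = 0.15764 kg m^2; axis through the centre, so I = 0.15764 kg m^2.
Solid disk: I_cm = (1/2)MR² = (1/2)(1.39)(0.147)² = 0.015018 kg m^2; centre at d = 0.544 m, so I = I_cm + Md² gives I = 0.015018 + (1.39)(0.544)² = 0.42637 kg m^2.
Total I = 0.15764 + 0.42637 = 0.58401 kg m^2.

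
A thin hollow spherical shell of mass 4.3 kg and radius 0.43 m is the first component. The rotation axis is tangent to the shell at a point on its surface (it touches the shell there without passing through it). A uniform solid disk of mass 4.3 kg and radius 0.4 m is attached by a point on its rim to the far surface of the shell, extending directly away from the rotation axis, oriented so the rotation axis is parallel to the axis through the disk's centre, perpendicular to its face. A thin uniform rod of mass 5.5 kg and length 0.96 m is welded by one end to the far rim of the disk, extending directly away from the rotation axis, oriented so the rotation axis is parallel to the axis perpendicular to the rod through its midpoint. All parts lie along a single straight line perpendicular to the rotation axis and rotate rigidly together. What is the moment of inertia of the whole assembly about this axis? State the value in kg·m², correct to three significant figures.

34.1

Spherical shell: I_cm = (2/3)MR² = (2/3)(4.3)(0.43)² = 0.53005 kg·m²; centre at d = 0.43 m, so the parallel axis theorem gives I = 0.53005 + (4.3)(0.43)² = 1.3251 kg·m².
Solid disk: I_cm = (1/2)MR² = (1/2)(4.3)(0.4)² = 0.344 kg·m²; centre at d = 0.43 + 0.43 + 0.4 = 1.26 m, so the parallel axis theorem gives I = 0.344 + (4.3)(1.26)² = 7.1707 kg·m².
Thin rod: I_cm = (1/12)ML² = (1/12)(5.5)(0.96)² = 0.4224 kg·m²; centre at d = 0.43 + 0.43 + 0.4 + 0.4 + 0.48 = 2.14 m, so the parallel axis theorem gives I = 0.4224 + (5.5)(2.14)² = 25.61 kg·m².
Total I = 1.3251 + 7.1707 + 25.61 = 34.106 kg·m².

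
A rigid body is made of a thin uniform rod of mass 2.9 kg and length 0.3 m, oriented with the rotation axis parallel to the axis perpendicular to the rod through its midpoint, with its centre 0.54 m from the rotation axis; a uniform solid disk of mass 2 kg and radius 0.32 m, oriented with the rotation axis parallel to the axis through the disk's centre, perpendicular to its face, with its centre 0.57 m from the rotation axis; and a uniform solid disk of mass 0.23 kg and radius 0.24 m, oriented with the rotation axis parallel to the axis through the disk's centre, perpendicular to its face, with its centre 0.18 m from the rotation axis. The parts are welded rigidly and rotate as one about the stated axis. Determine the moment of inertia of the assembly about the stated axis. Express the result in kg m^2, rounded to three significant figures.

Thin rod: I_cm = (1/12)ML² = (1/12)(2.9)(0.3)² = 0.02175 kg m^2; centre at d = 0.54 m, so I = I_cm + Md² gives I = 0.02175 + (2.9)(0.54)² = 0.86739 kg m^2.
Solid disk: I_cm = (1/2)MR² = (1/2)(2)(0.32)² = 0.1024 kg m^2; centre at d = 0.57 m, so I = I_cm + Md² gives I = 0.1024 + (2)(0.57)² = 0.7522 kg m^2.
Solid disk: I_cm = (1/2)MR² = (1/2)(0.23)(0.24)² = 0.006624 kg m^2; centre at d = 0.18 m, so I = I_cm + Md² gives I = 0.006624 + (0.23)(0.18)² = 0.014076 kg m^2.
Total I = 0.86739 + 0.7522 + 0.014076 = 1.6337 kg m^2.

1.63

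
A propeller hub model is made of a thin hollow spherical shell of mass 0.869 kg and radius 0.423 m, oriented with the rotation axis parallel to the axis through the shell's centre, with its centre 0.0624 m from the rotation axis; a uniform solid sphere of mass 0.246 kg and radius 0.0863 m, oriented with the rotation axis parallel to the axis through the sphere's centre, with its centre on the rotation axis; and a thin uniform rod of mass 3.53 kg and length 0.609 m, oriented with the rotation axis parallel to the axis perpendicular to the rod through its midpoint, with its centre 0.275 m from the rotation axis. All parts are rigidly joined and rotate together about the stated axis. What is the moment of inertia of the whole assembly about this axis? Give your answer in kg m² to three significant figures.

0.484

Spherical shell: I_cm = (2/3)MR² = (2/3)(0.869)(0.423)² = 0.10366 kg m²; centre at d = 0.0624 m, so I = I_cm + Md² gives I = 0.10366 + (0.869)(0.0624)² = 0.10704 kg m².
Solid sphere: I_cm = (2/5)MR² = (2/5)(0.246)(0.0863)² = 0.00073285 kg m²; axis through the centre, so I = 0.00073285 kg m².
Thin rod: I_cm = (1/12)ML² = (1/12)(3.53)(0.609)² = 0.1091 kg m²; centre at d = 0.275 m, so I = I_cm + Md² gives I = 0.1091 + (3.53)(0.275)² = 0.37606 kg m².
Total I = 0.10704 + 0.00073285 + 0.37606 = 0.48383 kg m².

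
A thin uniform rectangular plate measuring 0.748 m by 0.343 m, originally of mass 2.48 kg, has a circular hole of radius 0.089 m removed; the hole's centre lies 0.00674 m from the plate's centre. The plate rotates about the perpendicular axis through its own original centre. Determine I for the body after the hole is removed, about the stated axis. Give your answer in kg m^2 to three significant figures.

Unpierced body about its centre: I₀ = (1/12)M(a²+b²) = (1/12)(2.48)[(0.748)² + (0.343)²] = 0.13994 kg m^2.
The removed disk has mass m = M·πr²/(ab) = (2.48)·π(0.089)²/(0.748·0.343) = 0.24054 kg (same uniform areal density).
Its moment of inertia about the rotation axis (parallel-axis theorem): I_hole = (1/2)mr² + md² = (1/2)(0.24054)(0.089)² + (0.24054)(0.00674)² = 0.00096358 kg m^2.
Treating the hole as negative mass, I = I₀ − I_hole = 0.13994 − 0.00096358 = 0.13898 kg m^2.

0.139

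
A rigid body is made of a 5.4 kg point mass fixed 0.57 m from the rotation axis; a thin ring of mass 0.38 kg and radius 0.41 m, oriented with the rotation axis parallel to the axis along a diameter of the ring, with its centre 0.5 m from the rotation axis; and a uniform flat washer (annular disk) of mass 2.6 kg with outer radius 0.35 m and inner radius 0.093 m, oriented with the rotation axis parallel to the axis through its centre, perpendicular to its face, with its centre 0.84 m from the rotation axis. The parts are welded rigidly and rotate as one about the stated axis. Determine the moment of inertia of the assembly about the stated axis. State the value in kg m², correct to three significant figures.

3.89

Point mass: I_cm = 0; centre at d = 0.57 m, so the parallel axis theorem gives I = 0 + (5.4)(0.57)² = 1.7545 kg m².
Thin ring: I_cm = (1/2)MR² = (1/2)(0.38)(0.41)² = 0.031939 kg m²; centre at d = 0.5 m, so the parallel axis theorem gives I = 0.031939 + (0.38)(0.5)² = 0.12694 kg m².
Annular disk: I_cm = (1/2)M(R²+r²) = (1/2)(2.6)[(0.35)² + (0.093)²] = 0.17049 kg m²; centre at d = 0.84 m, so the parallel axis theorem gives I = 0.17049 + (2.6)(0.84)² = 2.0051 kg m².
Total I = 1.7545 + 0.12694 + 2.0051 = 3.8865 kg m².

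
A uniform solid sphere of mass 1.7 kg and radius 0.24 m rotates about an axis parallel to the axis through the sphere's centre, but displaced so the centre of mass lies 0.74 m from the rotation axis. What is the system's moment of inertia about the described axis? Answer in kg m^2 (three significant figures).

I_cm = (2/5)MR² = (2/5)(1.7)(0.24)² = 0.039168 kg m^2; centre at d = 0.74 m, so the parallel axis theorem gives I = 0.039168 + (1.7)(0.74)² = 0.97009 kg m^2.

0.970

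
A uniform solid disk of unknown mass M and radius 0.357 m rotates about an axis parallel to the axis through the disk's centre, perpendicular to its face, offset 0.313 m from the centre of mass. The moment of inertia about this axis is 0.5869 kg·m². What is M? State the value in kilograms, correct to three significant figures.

I = I_cm + Md² = (1/2)MR² + Md² = M·[0.5·(0.357)² + (0.313)²] = M·0.16169.
So M = 0.5869 / 0.16169 = 3.6297 kg.

3.63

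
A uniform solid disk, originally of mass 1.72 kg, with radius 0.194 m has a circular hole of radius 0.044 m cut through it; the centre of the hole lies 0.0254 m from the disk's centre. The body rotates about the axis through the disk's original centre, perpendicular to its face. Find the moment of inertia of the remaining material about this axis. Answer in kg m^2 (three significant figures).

0.0322

Unpierced body about its centre: I₀ = (1/2)MR² = (1/2)(1.72)(0.194)² = 0.032367 kg m^2.
The removed disk has mass m = M·(r/R)² = (1.72)(0.044/0.194)² = 0.088477 kg (same uniform areal density).
Its moment of inertia about the rotation axis (parallel-axis theorem): I_hole = (1/2)mr² + md² = (1/2)(0.088477)(0.044)² + (0.088477)(0.0254)² = 0.00014273 kg m^2.
Treating the hole as negative mass, I = I₀ − I_hole = 0.032367 − 0.00014273 = 0.032224 kg m^2.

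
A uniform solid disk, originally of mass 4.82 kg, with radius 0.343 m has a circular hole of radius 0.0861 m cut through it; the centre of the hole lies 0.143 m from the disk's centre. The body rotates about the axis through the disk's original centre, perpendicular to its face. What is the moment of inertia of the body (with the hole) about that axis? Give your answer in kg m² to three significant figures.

0.276

Unpierced body about its centre: I₀ = (1/2)MR² = (1/2)(4.82)(0.343)² = 0.28353 kg m².
The removed disk has mass m = M·(r/R)² = (4.82)(0.0861/0.343)² = 0.30371 kg (same uniform areal density).
Its moment of inertia about the rotation axis (parallel-axis theorem): I_hole = (1/2)mr² + md² = (1/2)(0.30371)(0.0861)² + (0.30371)(0.143)² = 0.0073364 kg m².
Treating the hole as negative mass, I = I₀ − I_hole = 0.28353 − 0.0073364 = 0.2762 kg m².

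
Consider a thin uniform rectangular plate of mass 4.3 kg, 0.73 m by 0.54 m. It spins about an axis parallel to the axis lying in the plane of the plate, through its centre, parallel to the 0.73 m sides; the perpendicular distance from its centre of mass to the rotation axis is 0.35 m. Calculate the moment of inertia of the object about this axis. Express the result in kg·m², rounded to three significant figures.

0.631

I_cm = (1/12)Mb² = (1/12)(4.3)(0.54)² = 0.10449 kg·m²; centre at d = 0.35 m, so the parallel axis theorem gives I = 0.10449 + (4.3)(0.35)² = 0.63124 kg·m².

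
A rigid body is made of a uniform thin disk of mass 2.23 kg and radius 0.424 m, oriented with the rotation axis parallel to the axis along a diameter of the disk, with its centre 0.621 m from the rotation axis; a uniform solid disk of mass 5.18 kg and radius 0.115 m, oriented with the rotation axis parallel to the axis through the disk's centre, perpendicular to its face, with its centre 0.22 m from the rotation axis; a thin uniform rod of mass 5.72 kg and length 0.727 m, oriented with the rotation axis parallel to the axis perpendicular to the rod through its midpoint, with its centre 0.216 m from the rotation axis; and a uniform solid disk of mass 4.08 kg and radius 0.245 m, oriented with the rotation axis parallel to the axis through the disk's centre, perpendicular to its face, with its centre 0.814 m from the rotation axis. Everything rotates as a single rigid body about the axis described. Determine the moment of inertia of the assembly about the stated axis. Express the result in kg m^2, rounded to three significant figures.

Thin disk: I_cm = (1/4)MR² = (1/4)(2.23)(0.424)² = 0.10023 kg m^2; centre at d = 0.621 m, so I = I_cm + Md² gives I = 0.10023 + (2.23)(0.621)² = 0.9602 kg m^2.
Solid disk: I_cm = (1/2)MR² = (1/2)(5.18)(0.115)² = 0.034253 kg m^2; centre at d = 0.22 m, so I = I_cm + Md² gives I = 0.034253 + (5.18)(0.22)² = 0.28496 kg m^2.
Thin rod: I_cm = (1/12)ML² = (1/12)(5.72)(0.727)² = 0.25193 kg m^2; centre at d = 0.216 m, so I = I_cm + Md² gives I = 0.25193 + (5.72)(0.216)² = 0.5188 kg m^2.
Solid disk: I_cm = (1/2)MR² = (1/2)(4.08)(0.245)² = 0.12245 kg m^2; centre at d = 0.814 m, so I = I_cm + Md² gives I = 0.12245 + (4.08)(0.814)² = 2.8258 kg m^2.
Total I = 0.9602 + 0.28496 + 0.5188 + 2.8258 = 4.5898 kg m^2.

4.59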